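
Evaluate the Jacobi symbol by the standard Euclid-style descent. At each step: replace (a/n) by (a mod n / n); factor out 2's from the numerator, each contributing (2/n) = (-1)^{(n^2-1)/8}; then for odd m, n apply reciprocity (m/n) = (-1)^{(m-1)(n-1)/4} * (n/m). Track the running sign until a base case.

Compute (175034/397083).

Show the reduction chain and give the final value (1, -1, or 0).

175034 = 2^1·87517; (2/397083) = -1 since 397083 mod 8 = 3, so (175034/397083) = (-1)^1·(87517/397083); sign now -1
reciprocity: (87517/397083) = +1·(397083/87517) since 87517 mod 4 = 1, 397083 mod 4 = 3; sign now -1
(397083/87517) = (47015/87517)   [reduce mod 87517]
reciprocity: (47015/87517) = +1·(87517/47015) since 47015 mod 4 = 3, 87517 mod 4 = 1; sign now -1
(87517/47015) = (40502/47015)   [reduce mod 47015]
40502 = 2^1·20251; (2/47015) = +1 since 47015 mod 8 = 7, so (40502/47015) = (+1)^1·(20251/47015); sign now -1
reciprocity: (20251/47015) = -1·(47015/20251) since 20251 mod 4 = 3, 47015 mod 4 = 3; sign now +1
(47015/20251) = (6513/20251)   [reduce mod 20251]
reciprocity: (6513/20251) = +1·(20251/6513) since 6513 mod 4 = 1, 20251 mod 4 = 3; sign now +1
(20251/6513) = (712/6513)   [reduce mod 6513]
712 = 2^3·89; (2/6513) = +1 since 6513 mod 8 = 1, so (712/6513) = (+1)^3·(89/6513); sign now +1
reciprocity: (89/6513) = +1·(6513/89) since 89 mod 4 = 1, 6513 mod 4 = 1; sign now +1
(6513/89) = (16/89)   [reduce mod 89]
16 = 2^4·1; (2/89) = +1 since 89 mod 8 = 1, so (16/89) = (+1)^4·(1/89); sign now +1
(1/89) = 1; final value = sign = +1

1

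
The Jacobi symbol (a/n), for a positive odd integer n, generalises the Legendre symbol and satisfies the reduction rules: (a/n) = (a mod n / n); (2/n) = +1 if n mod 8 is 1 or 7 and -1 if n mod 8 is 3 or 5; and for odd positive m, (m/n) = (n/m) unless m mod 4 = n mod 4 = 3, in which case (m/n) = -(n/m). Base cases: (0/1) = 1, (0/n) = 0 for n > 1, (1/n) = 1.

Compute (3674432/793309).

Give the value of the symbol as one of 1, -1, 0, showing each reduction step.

-1

(3674432/793309): 3674432 mod 793309 = 501196, so (3674432/793309) = (501196/793309)
factor out 2^2: 501196 = 2^2·125299; with 793309 mod 8 = 5, (2/793309) = -1; sign now +1; continue with (125299/793309)
flip (125299/793309) -> (793309/125299): both odd, 125299 mod 4 = 3, 793309 mod 4 = 1, so the flip contributes +1; sign now +1
(793309/125299): 793309 mod 125299 = 41515, so (793309/125299) = (41515/125299)
flip (41515/125299) -> (125299/41515): both odd, 41515 mod 4 = 3, 125299 mod 4 = 3, so the flip contributes -1; sign now -1
(125299/41515): 125299 mod 41515 = 754, so (125299/41515) = (754/41515)
factor out 2^1: 754 = 2^1·377; with 41515 mod 8 = 3, (2/41515) = -1; sign now +1; continue with (377/41515)
flip (377/41515) -> (41515/377): both odd, 377 mod 4 = 1, 41515 mod 4 = 3, so the flip contributes +1; sign now +1
(41515/377): 41515 mod 377 = 45, so (41515/377) = (45/377)
flip (45/377) -> (377/45): both odd, 45 mod 4 = 1, 377 mod 4 = 1, so the flip contributes +1; sign now +1
(377/45): 377 mod 45 = 17, so (377/45) = (17/45)
flip (17/45) -> (45/17): both odd, 17 mod 4 = 1, 45 mod 4 = 1, so the flip contributes +1; sign now +1
(45/17): 45 mod 17 = 11, so (45/17) = (11/17)
flip (11/17) -> (17/11): both odd, 11 mod 4 = 3, 17 mod 4 = 1, so the flip contributes +1; sign now +1
(17/11): 17 mod 11 = 6, so (17/11) = (6/11)
factor out 2^1: 6 = 2^1·3; with 11 mod 8 = 3, (2/11) = -1; sign now -1; continue with (3/11)
flip (3/11) -> (11/3): both odd, 3 mod 4 = 3, 11 mod 4 = 3, so the flip contributes -1; sign now +1
(11/3): 11 mod 3 = 2, so (11/3) = (2/3)
factor out 2^1: 2 = 2^1·1; with 3 mod 8 = 3, (2/3) = -1; sign now -1; continue with (1/3)
reached (1/3) = 1, so the symbol is -1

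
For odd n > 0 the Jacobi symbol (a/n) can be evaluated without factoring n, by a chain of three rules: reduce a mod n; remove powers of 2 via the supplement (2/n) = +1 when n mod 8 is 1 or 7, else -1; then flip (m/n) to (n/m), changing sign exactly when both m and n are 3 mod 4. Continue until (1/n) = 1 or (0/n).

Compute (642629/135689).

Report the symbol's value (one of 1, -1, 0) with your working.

(642629/135689): 642629 mod 135689 = 99873, so (642629/135689) = (99873/135689)
flip (99873/135689) -> (135689/99873): both odd, 99873 mod 4 = 1, 135689 mod 4 = 1, so the flip contributes +1; sign now +1
(135689/99873): 135689 mod 99873 = 35816, so (135689/99873) = (35816/99873)
factor out 2^3: 35816 = 2^3·4477; with 99873 mod 8 = 1, (2/99873) = +1; sign now +1; continue with (4477/99873)
flip (4477/99873) -> (99873/4477): both odd, 4477 mod 4 = 1, 99873 mod 4 = 1, so the flip contributes +1; sign now +1
(99873/4477): 99873 mod 4477 = 1379, so (99873/4477) = (1379/4477)
flip (1379/4477) -> (4477/1379): both odd, 1379 mod 4 = 3, 4477 mod 4 = 1, so the flip contributes +1; sign now +1
(4477/1379): 4477 mod 1379 = 340, so (4477/1379) = (340/1379)
factor out 2^2: 340 = 2^2·85; with 1379 mod 8 = 3, (2/1379) = -1; sign now +1; continue with (85/1379)
flip (85/1379) -> (1379/85): both odd, 85 mod 4 = 1, 1379 mod 4 = 3, so the flip contributes +1; sign now +1
(1379/85): 1379 mod 85 = 19, so (1379/85) = (19/85)
flip (19/85) -> (85/19): both odd, 19 mod 4 = 3, 85 mod 4 = 1, so the flip contributes +1; sign now +1
(85/19): 85 mod 19 = 9, so (85/19) = (9/19)
flip (9/19) -> (19/9): both odd, 9 mod 4 = 1, 19 mod 4 = 3, so the flip contributes +1; sign now +1
(19/9): 19 mod 9 = 1, so (19/9) = (1/9)
reached (1/9) = 1, so the symbol is +1

1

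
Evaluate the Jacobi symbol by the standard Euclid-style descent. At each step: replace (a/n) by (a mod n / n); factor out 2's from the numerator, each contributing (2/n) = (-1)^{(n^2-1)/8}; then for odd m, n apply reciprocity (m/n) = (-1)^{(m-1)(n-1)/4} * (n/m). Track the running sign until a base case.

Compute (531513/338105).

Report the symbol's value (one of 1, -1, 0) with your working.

(531513/338105) = (193408/338105)   [reduce mod 338105]
193408 = 2^7·1511; (2/338105) = +1 since 338105 mod 8 = 1, so (193408/338105) = (+1)^7·(1511/338105); sign now +1
reciprocity: (1511/338105) = +1·(338105/1511) since 1511 mod 4 = 3, 338105 mod 4 = 1; sign now +1
(338105/1511) = (1152/1511)   [reduce mod 1511]
1152 = 2^7·9; (2/1511) = +1 since 1511 mod 8 = 7, so (1152/1511) = (+1)^7·(9/1511); sign now +1
reciprocity: (9/1511) = +1·(1511/9) since 9 mod 4 = 1, 1511 mod 4 = 3; sign now +1
(1511/9) = (8/9)   [reduce mod 9]
8 = 2^3·1; (2/9) = +1 since 9 mod 8 = 1, so (8/9) = (+1)^3·(1/9); sign now +1
(1/9) = 1; final value = sign = +1

1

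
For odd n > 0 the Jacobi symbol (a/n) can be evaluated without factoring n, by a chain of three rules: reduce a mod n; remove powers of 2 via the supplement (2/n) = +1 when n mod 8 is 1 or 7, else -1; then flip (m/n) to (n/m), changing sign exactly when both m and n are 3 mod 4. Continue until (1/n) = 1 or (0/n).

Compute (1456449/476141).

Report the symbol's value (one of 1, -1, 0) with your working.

(1456449/476141) = (28026/476141)   [reduce mod 476141]
28026 = 2^1·14013; (2/476141) = -1 since 476141 mod 8 = 5, so (28026/476141) = (-1)^1·(14013/476141); sign now -1
reciprocity: (14013/476141) = +1·(476141/14013) since 14013 mod 4 = 1, 476141 mod 4 = 1; sign now -1
(476141/14013) = (13712/14013)   [reduce mod 14013]
13712 = 2^4·857; (2/14013) = -1 since 14013 mod 8 = 5, so (13712/14013) = (-1)^4·(857/14013); sign now -1
reciprocity: (857/14013) = +1·(14013/857) since 857 mod 4 = 1, 14013 mod 4 = 1; sign now -1
(14013/857) = (301/857)   [reduce mod 857]
reciprocity: (301/857) = +1·(857/301) since 301 mod 4 = 1, 857 mod 4 = 1; sign now -1
(857/301) = (255/301)   [reduce mod 301]
reciprocity: (255/301) = +1·(301/255) since 255 mod 4 = 3, 301 mod 4 = 1; sign now -1
(301/255) = (46/255)   [reduce mod 255]
46 = 2^1·23; (2/255) = +1 since 255 mod 8 = 7, so (46/255) = (+1)^1·(23/255); sign now -1
reciprocity: (23/255) = -1·(255/23) since 23 mod 4 = 3, 255 mod 4 = 3; sign now +1
(255/23) = (2/23)   [reduce mod 23]
2 = 2^1·1; (2/23) = +1 since 23 mod 8 = 7, so (2/23) = (+1)^1·(1/23); sign now +1
(1/23) = 1; final value = sign = +1

1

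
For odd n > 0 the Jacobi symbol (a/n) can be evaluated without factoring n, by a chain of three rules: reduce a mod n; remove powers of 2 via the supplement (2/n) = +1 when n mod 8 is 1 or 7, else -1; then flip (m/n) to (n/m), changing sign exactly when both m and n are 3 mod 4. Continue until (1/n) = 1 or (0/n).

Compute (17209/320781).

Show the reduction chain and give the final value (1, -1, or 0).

1

reciprocity: (17209/320781) = +1·(320781/17209) since 17209 mod 4 = 1, 320781 mod 4 = 1; sign now +1
(320781/17209) = (11019/17209)   [reduce mod 17209]
reciprocity: (11019/17209) = +1·(17209/11019) since 11019 mod 4 = 3, 17209 mod 4 = 1; sign now +1
(17209/11019) = (6190/11019)   [reduce mod 11019]
6190 = 2^1·3095; (2/11019) = -1 since 11019 mod 8 = 3, so (6190/11019) = (-1)^1·(3095/11019); sign now -1
reciprocity: (3095/11019) = -1·(11019/3095) since 3095 mod 4 = 3, 11019 mod 4 = 3; sign now +1
(11019/3095) = (1734/3095)   [reduce mod 3095]
1734 = 2^1·867; (2/3095) = +1 since 3095 mod 8 = 7, so (1734/3095) = (+1)^1·(867/3095); sign now +1
reciprocity: (867/3095) = -1·(3095/867) since 867 mod 4 = 3, 3095 mod 4 = 3; sign now -1
(3095/867) = (494/867)   [reduce mod 867]
494 = 2^1·247; (2/867) = -1 since 867 mod 8 = 3, so (494/867) = (-1)^1·(247/867); sign now +1
reciprocity: (247/867) = -1·(867/247) since 247 mod 4 = 3, 867 mod 4 = 3; sign now -1
(867/247) = (126/247)   [reduce mod 247]
126 = 2^1·63; (2/247) = +1 since 247 mod 8 = 7, so (126/247) = (+1)^1·(63/247); sign now -1
reciprocity: (63/247) = -1·(247/63) since 63 mod 4 = 3, 247 mod 4 = 3; sign now +1
(247/63) = (58/63)   [reduce mod 63]
58 = 2^1·29; (2/63) = +1 since 63 mod 8 = 7, so (58/63) = (+1)^1·(29/63); sign now +1
reciprocity: (29/63) = +1·(63/29) since 29 mod 4 = 1, 63 mod 4 = 3; sign now +1
(63/29) = (5/29)   [reduce mod 29]
reciprocity: (5/29) = +1·(29/5) since 5 mod 4 = 1, 29 mod 4 = 1; sign now +1
(29/5) = (4/5)   [reduce mod 5]
4 = 2^2·1; (2/5) = -1 since 5 mod 8 = 5, so (4/5) = (-1)^2·(1/5); sign now +1
(1/5) = 1; final value = sign = +1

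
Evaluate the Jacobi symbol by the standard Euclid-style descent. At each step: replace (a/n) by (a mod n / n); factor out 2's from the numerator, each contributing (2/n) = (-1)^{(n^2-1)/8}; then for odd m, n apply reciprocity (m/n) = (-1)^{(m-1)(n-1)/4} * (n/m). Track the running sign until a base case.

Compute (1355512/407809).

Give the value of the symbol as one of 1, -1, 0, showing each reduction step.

(1355512/407809) = (132085/407809)   [reduce mod 407809]
reciprocity: (132085/407809) = +1·(407809/132085) since 132085 mod 4 = 1, 407809 mod 4 = 1; sign now +1
(407809/132085) = (11554/132085)   [reduce mod 132085]
11554 = 2^1·5777; (2/132085) = -1 since 132085 mod 8 = 5, so (11554/132085) = (-1)^1·(5777/132085); sign now -1
reciprocity: (5777/132085) = +1·(132085/5777) since 5777 mod 4 = 1, 132085 mod 4 = 1; sign now -1
(132085/5777) = (4991/5777)   [reduce mod 5777]
reciprocity: (4991/5777) = +1·(5777/4991) since 4991 mod 4 = 3, 5777 mod 4 = 1; sign now -1
(5777/4991) = (786/4991)   [reduce mod 4991]
786 = 2^1·393; (2/4991) = +1 since 4991 mod 8 = 7, so (786/4991) = (+1)^1·(393/4991); sign now -1
reciprocity: (393/4991) = +1·(4991/393) since 393 mod 4 = 1, 4991 mod 4 = 3; sign now -1
(4991/393) = (275/393)   [reduce mod 393]
reciprocity: (275/393) = +1·(393/275) since 275 mod 4 = 3, 393 mod 4 = 1; sign now -1
(393/275) = (118/275)   [reduce mod 275]
118 = 2^1·59; (2/275) = -1 since 275 mod 8 = 3, so (118/275) = (-1)^1·(59/275); sign now +1
reciprocity: (59/275) = -1·(275/59) since 59 mod 4 = 3, 275 mod 4 = 3; sign now -1
(275/59) = (39/59)   [reduce mod 59]
reciprocity: (39/59) = -1·(59/39) since 39 mod 4 = 3, 59 mod 4 = 3; sign now +1
(59/39) = (20/39)   [reduce mod 39]
20 = 2^2·5; (2/39) = +1 since 39 mod 8 = 7, so (20/39) = (+1)^2·(5/39); sign now +1
reciprocity: (5/39) = +1·(39/5) since 5 mod 4 = 1, 39 mod 4 = 3; sign now +1
(39/5) = (4/5)   [reduce mod 5]
4 = 2^2·1; (2/5) = -1 since 5 mod 8 = 5, so (4/5) = (-1)^2·(1/5); sign now +1
(1/5) = 1; final value = sign = +1

1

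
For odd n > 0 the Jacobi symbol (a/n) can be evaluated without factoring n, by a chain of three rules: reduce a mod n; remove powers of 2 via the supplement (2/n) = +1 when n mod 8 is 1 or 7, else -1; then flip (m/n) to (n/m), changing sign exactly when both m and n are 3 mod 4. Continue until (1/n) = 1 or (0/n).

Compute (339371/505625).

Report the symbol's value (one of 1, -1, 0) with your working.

flip (339371/505625) -> (505625/339371): both odd, 339371 mod 4 = 3, 505625 mod 4 = 1, so the flip contributes +1; sign now +1
(505625/339371): 505625 mod 339371 = 166254, so (505625/339371) = (166254/339371)
factor out 2^1: 166254 = 2^1·83127; with 339371 mod 8 = 3, (2/339371) = -1; sign now -1; continue with (83127/339371)
flip (83127/339371) -> (339371/83127): both odd, 83127 mod 4 = 3, 339371 mod 4 = 3, so the flip contributes -1; sign now +1
(339371/83127): 339371 mod 83127 = 6863, so (339371/83127) = (6863/83127)
flip (6863/83127) -> (83127/6863): both odd, 6863 mod 4 = 3, 83127 mod 4 = 3, so the flip contributes -1; sign now -1
(83127/6863): 83127 mod 6863 = 771, so (83127/6863) = (771/6863)
flip (771/6863) -> (6863/771): both odd, 771 mod 4 = 3, 6863 mod 4 = 3, so the flip contributes -1; sign now +1
(6863/771): 6863 mod 771 = 695, so (6863/771) = (695/771)
flip (695/771) -> (771/695): both odd, 695 mod 4 = 3, 771 mod 4 = 3, so the flip contributes -1; sign now -1
(771/695): 771 mod 695 = 76, so (771/695) = (76/695)
factor out 2^2: 76 = 2^2·19; with 695 mod 8 = 7, (2/695) = +1; sign now -1; continue with (19/695)
flip (19/695) -> (695/19): both odd, 19 mod 4 = 3, 695 mod 4 = 3, so the flip contributes -1; sign now +1
(695/19): 695 mod 19 = 11, so (695/19) = (11/19)
flip (11/19) -> (19/11): both odd, 11 mod 4 = 3, 19 mod 4 = 3, so the flip contributes -1; sign now -1
(19/11): 19 mod 11 = 8, so (19/11) = (8/11)
factor out 2^3: 8 = 2^3·1; with 11 mod 8 = 3, (2/11) = -1; sign now +1; continue with (1/11)
reached (1/11) = 1, so the symbol is +1

1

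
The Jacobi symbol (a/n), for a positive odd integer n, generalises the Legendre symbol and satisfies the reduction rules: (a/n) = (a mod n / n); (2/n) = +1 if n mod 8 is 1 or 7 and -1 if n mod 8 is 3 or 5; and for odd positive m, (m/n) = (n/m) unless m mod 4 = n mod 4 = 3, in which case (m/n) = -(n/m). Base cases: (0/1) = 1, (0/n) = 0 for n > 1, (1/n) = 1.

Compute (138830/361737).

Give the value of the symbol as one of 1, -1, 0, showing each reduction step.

138830 = 2^1·69415; (2/361737) = +1 since 361737 mod 8 = 1, so (138830/361737) = (+1)^1·(69415/361737); sign now +1
reciprocity: (69415/361737) = +1·(361737/69415) since 69415 mod 4 = 3, 361737 mod 4 = 1; sign now +1
(361737/69415) = (14662/69415)   [reduce mod 69415]
14662 = 2^1·7331; (2/69415) = +1 since 69415 mod 8 = 7, so (14662/69415) = (+1)^1·(7331/69415); sign now +1
reciprocity: (7331/69415) = -1·(69415/7331) since 7331 mod 4 = 3, 69415 mod 4 = 3; sign now -1
(69415/7331) = (3436/7331)   [reduce mod 7331]
3436 = 2^2·859; (2/7331) = -1 since 7331 mod 8 = 3, so (3436/7331) = (-1)^2·(859/7331); sign now -1
reciprocity: (859/7331) = -1·(7331/859) since 859 mod 4 = 3, 7331 mod 4 = 3; sign now +1
(7331/859) = (459/859)   [reduce mod 859]
reciprocity: (459/859) = -1·(859/459) since 459 mod 4 = 3, 859 mod 4 = 3; sign now -1
(859/459) = (400/459)   [reduce mod 459]
400 = 2^4·25; (2/459) = -1 since 459 mod 8 = 3, so (400/459) = (-1)^4·(25/459); sign now -1
reciprocity: (25/459) = +1·(459/25) since 25 mod 4 = 1, 459 mod 4 = 3; sign now -1
(459/25) = (9/25)   [reduce mod 25]
reciprocity: (9/25) = +1·(25/9) since 9 mod 4 = 1, 25 mod 4 = 1; sign now -1
(25/9) = (7/9)   [reduce mod 9]
reciprocity: (7/9) = +1·(9/7) since 7 mod 4 = 3, 9 mod 4 = 1; sign now -1
(9/7) = (2/7)   [reduce mod 7]
2 = 2^1·1; (2/7) = +1 since 7 mod 8 = 7, so (2/7) = (+1)^1·(1/7); sign now -1
(1/7) = 1; final value = sign = -1

-1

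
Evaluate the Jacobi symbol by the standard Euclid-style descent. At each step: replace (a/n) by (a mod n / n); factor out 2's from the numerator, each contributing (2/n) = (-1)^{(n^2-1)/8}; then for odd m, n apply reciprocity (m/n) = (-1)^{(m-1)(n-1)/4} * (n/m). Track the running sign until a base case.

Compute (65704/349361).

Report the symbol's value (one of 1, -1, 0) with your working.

1

factor out 2^3: 65704 = 2^3·8213; with 349361 mod 8 = 1, (2/349361) = +1; sign now +1; continue with (8213/349361)
flip (8213/349361) -> (349361/8213): both odd, 8213 mod 4 = 1, 349361 mod 4 = 1, so the flip contributes +1; sign now +1
(349361/8213): 349361 mod 8213 = 4415, so (349361/8213) = (4415/8213)
flip (4415/8213) -> (8213/4415): both odd, 4415 mod 4 = 3, 8213 mod 4 = 1, so the flip contributes +1; sign now +1
(8213/4415): 8213 mod 4415 = 3798, so (8213/4415) = (3798/4415)
factor out 2^1: 3798 = 2^1·1899; with 4415 mod 8 = 7, (2/4415) = +1; sign now +1; continue with (1899/4415)
flip (1899/4415) -> (4415/1899): both odd, 1899 mod 4 = 3, 4415 mod 4 = 3, so the flip contributes -1; sign now -1
(4415/1899): 4415 mod 1899 = 617, so (4415/1899) = (617/1899)
flip (617/1899) -> (1899/617): both odd, 617 mod 4 = 1, 1899 mod 4 = 3, so the flip contributes +1; sign now -1
(1899/617): 1899 mod 617 = 48, so (1899/617) = (48/617)
factor out 2^4: 48 = 2^4·3; with 617 mod 8 = 1, (2/617) = +1; sign now -1; continue with (3/617)
flip (3/617) -> (617/3): both odd, 3 mod 4 = 3, 617 mod 4 = 1, so the flip contributes +1; sign now -1
(617/3): 617 mod 3 = 2, so (617/3) = (2/3)
factor out 2^1: 2 = 2^1·1; with 3 mod 8 = 3, (2/3) = -1; sign now +1; continue with (1/3)
reached (1/3) = 1, so the symbol is +1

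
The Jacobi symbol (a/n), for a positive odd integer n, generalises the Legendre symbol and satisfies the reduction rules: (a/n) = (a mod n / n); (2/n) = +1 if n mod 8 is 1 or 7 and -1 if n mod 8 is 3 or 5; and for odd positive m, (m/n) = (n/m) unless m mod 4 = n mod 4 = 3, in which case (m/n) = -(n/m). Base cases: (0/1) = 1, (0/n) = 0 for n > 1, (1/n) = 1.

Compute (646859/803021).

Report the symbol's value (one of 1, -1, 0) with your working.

reciprocity: (646859/803021) = +1·(803021/646859) since 646859 mod 4 = 3, 803021 mod 4 = 1; sign now +1
(803021/646859) = (156162/646859)   [reduce mod 646859]
156162 = 2^1·78081; (2/646859) = -1 since 646859 mod 8 = 3, so (156162/646859) = (-1)^1·(78081/646859); sign now -1
reciprocity: (78081/646859) = +1·(646859/78081) since 78081 mod 4 = 1, 646859 mod 4 = 3; sign now -1
(646859/78081) = (22211/78081)   [reduce mod 78081]
reciprocity: (22211/78081) = +1·(78081/22211) since 22211 mod 4 = 3, 78081 mod 4 = 1; sign now -1
(78081/22211) = (11448/22211)   [reduce mod 22211]
11448 = 2^3·1431; (2/22211) = -1 since 22211 mod 8 = 3, so (11448/22211) = (-1)^3·(1431/22211); sign now +1
reciprocity: (1431/22211) = -1·(22211/1431) since 1431 mod 4 = 3, 22211 mod 4 = 3; sign now -1
(22211/1431) = (746/1431)   [reduce mod 1431]
746 = 2^1·373; (2/1431) = +1 since 1431 mod 8 = 7, so (746/1431) = (+1)^1·(373/1431); sign now -1
reciprocity: (373/1431) = +1·(1431/373) since 373 mod 4 = 1, 1431 mod 4 = 3; sign now -1
(1431/373) = (312/373)   [reduce mod 373]
312 = 2^3·39; (2/373) = -1 since 373 mod 8 = 5, so (312/373) = (-1)^3·(39/373); sign now +1
reciprocity: (39/373) = +1·(373/39) since 39 mod 4 = 3, 373 mod 4 = 1; sign now +1
(373/39) = (22/39)   [reduce mod 39]
22 = 2^1·11; (2/39) = +1 since 39 mod 8 = 7, so (22/39) = (+1)^1·(11/39); sign now +1
reciprocity: (11/39) = -1·(39/11) since 11 mod 4 = 3, 39 mod 4 = 3; sign now -1
(39/11) = (6/11)   [reduce mod 11]
6 = 2^1·3; (2/11) = -1 since 11 mod 8 = 3, so (6/11) = (-1)^1·(3/11); sign now +1
reciprocity: (3/11) = -1·(11/3) since 3 mod 4 = 3, 11 mod 4 = 3; sign now -1
(11/3) = (2/3)   [reduce mod 3]
2 = 2^1·1; (2/3) = -1 since 3 mod 8 = 3, so (2/3) = (-1)^1·(1/3); sign now +1
(1/3) = 1; final value = sign = +1

1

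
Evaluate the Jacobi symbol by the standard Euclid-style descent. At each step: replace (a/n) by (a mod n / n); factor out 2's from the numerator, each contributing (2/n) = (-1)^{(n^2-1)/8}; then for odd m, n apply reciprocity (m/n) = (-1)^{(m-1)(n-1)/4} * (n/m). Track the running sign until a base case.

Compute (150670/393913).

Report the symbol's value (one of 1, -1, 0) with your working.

0

factor out 2^1: 150670 = 2^1·75335; with 393913 mod 8 = 1, (2/393913) = +1; sign now +1; continue with (75335/393913)
flip (75335/393913) -> (393913/75335): both odd, 75335 mod 4 = 3, 393913 mod 4 = 1, so the flip contributes +1; sign now +1
(393913/75335): 393913 mod 75335 = 17238, so (393913/75335) = (17238/75335)
factor out 2^1: 17238 = 2^1·8619; with 75335 mod 8 = 7, (2/75335) = +1; sign now +1; continue with (8619/75335)
flip (8619/75335) -> (75335/8619): both odd, 8619 mod 4 = 3, 75335 mod 4 = 3, so the flip contributes -1; sign now -1
(75335/8619): 75335 mod 8619 = 6383, so (75335/8619) = (6383/8619)
flip (6383/8619) -> (8619/6383): both odd, 6383 mod 4 = 3, 8619 mod 4 = 3, so the flip contributes -1; sign now +1
(8619/6383): 8619 mod 6383 = 2236, so (8619/6383) = (2236/6383)
factor out 2^2: 2236 = 2^2·559; with 6383 mod 8 = 7, (2/6383) = +1; sign now +1; continue with (559/6383)
flip (559/6383) -> (6383/559): both odd, 559 mod 4 = 3, 6383 mod 4 = 3, so the flip contributes -1; sign now -1
(6383/559): 6383 mod 559 = 234, so (6383/559) = (234/559)
factor out 2^1: 234 = 2^1·117; with 559 mod 8 = 7, (2/559) = +1; sign now -1; continue with (117/559)
flip (117/559) -> (559/117): both odd, 117 mod 4 = 1, 559 mod 4 = 3, so the flip contributes +1; sign now -1
(559/117): 559 mod 117 = 91, so (559/117) = (91/117)
flip (91/117) -> (117/91): both odd, 91 mod 4 = 3, 117 mod 4 = 1, so the flip contributes +1; sign now -1
(117/91): 117 mod 91 = 26, so (117/91) = (26/91)
factor out 2^1: 26 = 2^1·13; with 91 mod 8 = 3, (2/91) = -1; sign now +1; continue with (13/91)
flip (13/91) -> (91/13): both odd, 13 mod 4 = 1, 91 mod 4 = 3, so the flip contributes +1; sign now +1
(91/13): 91 mod 13 = 0, so (91/13) = (0/13)
reached (0/13); gcd(a, n) > 1, so (0/13) = 0 and the symbol is 0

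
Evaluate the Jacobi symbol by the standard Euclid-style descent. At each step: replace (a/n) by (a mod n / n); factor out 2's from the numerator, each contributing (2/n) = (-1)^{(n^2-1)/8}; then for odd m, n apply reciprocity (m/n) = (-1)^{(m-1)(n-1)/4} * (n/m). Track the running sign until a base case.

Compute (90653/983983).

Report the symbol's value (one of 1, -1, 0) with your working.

flip (90653/983983) -> (983983/90653): both odd, 90653 mod 4 = 1, 983983 mod 4 = 3, so the flip contributes +1; sign now +1
(983983/90653): 983983 mod 90653 = 77453, so (983983/90653) = (77453/90653)
flip (77453/90653) -> (90653/77453): both odd, 77453 mod 4 = 1, 90653 mod 4 = 1, so the flip contributes +1; sign now +1
(90653/77453): 90653 mod 77453 = 13200, so (90653/77453) = (13200/77453)
factor out 2^4: 13200 = 2^4·825; with 77453 mod 8 = 5, (2/77453) = -1; sign now +1; continue with (825/77453)
flip (825/77453) -> (77453/825): both odd, 825 mod 4 = 1, 77453 mod 4 = 1, so the flip contributes +1; sign now +1
(77453/825): 77453 mod 825 = 728, so (77453/825) = (728/825)
factor out 2^3: 728 = 2^3·91; with 825 mod 8 = 1, (2/825) = +1; sign now +1; continue with (91/825)
flip (91/825) -> (825/91): both odd, 91 mod 4 = 3, 825 mod 4 = 1, so the flip contributes +1; sign now +1
(825/91): 825 mod 91 = 6, so (825/91) = (6/91)
factor out 2^1: 6 = 2^1·3; with 91 mod 8 = 3, (2/91) = -1; sign now -1; continue with (3/91)
flip (3/91) -> (91/3): both odd, 3 mod 4 = 3, 91 mod 4 = 3, so the flip contributes -1; sign now +1
(91/3): 91 mod 3 = 1, so (91/3) = (1/3)
reached (1/3) = 1, so the symbol is +1

1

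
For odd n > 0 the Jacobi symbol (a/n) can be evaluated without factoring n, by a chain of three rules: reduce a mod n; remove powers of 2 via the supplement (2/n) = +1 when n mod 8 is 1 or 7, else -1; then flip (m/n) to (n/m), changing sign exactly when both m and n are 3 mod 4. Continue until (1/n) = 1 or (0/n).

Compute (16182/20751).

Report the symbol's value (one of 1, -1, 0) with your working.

factor out 2^1: 16182 = 2^1·8091; with 20751 mod 8 = 7, (2/20751) = +1; sign now +1; continue with (8091/20751)
flip (8091/20751) -> (20751/8091): both odd, 8091 mod 4 = 3, 20751 mod 4 = 3, so the flip contributes -1; sign now -1
(20751/8091): 20751 mod 8091 = 4569, so (20751/8091) = (4569/8091)
flip (4569/8091) -> (8091/4569): both odd, 4569 mod 4 = 1, 8091 mod 4 = 3, so the flip contributes +1; sign now -1
(8091/4569): 8091 mod 4569 = 3522, so (8091/4569) = (3522/4569)
factor out 2^1: 3522 = 2^1·1761; with 4569 mod 8 = 1, (2/4569) = +1; sign now -1; continue with (1761/4569)
flip (1761/4569) -> (4569/1761): both odd, 1761 mod 4 = 1, 4569 mod 4 = 1, so the flip contributes +1; sign now -1
(4569/1761): 4569 mod 1761 = 1047, so (4569/1761) = (1047/1761)
flip (1047/1761) -> (1761/1047): both odd, 1047 mod 4 = 3, 1761 mod 4 = 1, so the flip contributes +1; sign now -1
(1761/1047): 1761 mod 1047 = 714, so (1761/1047) = (714/1047)
factor out 2^1: 714 = 2^1·357; with 1047 mod 8 = 7, (2/1047) = +1; sign now -1; continue with (357/1047)
flip (357/1047) -> (1047/357): both odd, 357 mod 4 = 1, 1047 mod 4 = 3, so the flip contributes +1; sign now -1
(1047/357): 1047 mod 357 = 333, so (1047/357) = (333/357)
flip (333/357) -> (357/333): both odd, 333 mod 4 = 1, 357 mod 4 = 1, so the flip contributes +1; sign now -1
(357/333): 357 mod 333 = 24, so (357/333) = (24/333)
factor out 2^3: 24 = 2^3·3; with 333 mod 8 = 5, (2/333) = -1; sign now +1; continue with (3/333)
flip (3/333) -> (333/3): both odd, 3 mod 4 = 3, 333 mod 4 = 1, so the flip contributes +1; sign now +1
(333/3): 333 mod 3 = 0, so (333/3) = (0/3)
reached (0/3); gcd(a, n) > 1, so (0/3) = 0 and the symbol is 0

0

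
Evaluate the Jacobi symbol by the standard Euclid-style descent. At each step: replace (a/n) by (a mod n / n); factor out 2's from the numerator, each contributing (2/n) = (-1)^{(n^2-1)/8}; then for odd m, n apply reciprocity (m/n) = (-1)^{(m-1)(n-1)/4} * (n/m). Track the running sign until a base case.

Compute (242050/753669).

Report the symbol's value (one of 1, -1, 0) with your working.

-1

factor out 2^1: 242050 = 2^1·121025; with 753669 mod 8 = 5, (2/753669) = -1; sign now -1; continue with (121025/753669)
flip (121025/753669) -> (753669/121025): both odd, 121025 mod 4 = 1, 753669 mod 4 = 1, so the flip contributes +1; sign now -1
(753669/121025): 753669 mod 121025 = 27519, so (753669/121025) = (27519/121025)
flip (27519/121025) -> (121025/27519): both odd, 27519 mod 4 = 3, 121025 mod 4 = 1, so the flip contributes +1; sign now -1
(121025/27519): 121025 mod 27519 = 10949, so (121025/27519) = (10949/27519)
flip (10949/27519) -> (27519/10949): both odd, 10949 mod 4 = 1, 27519 mod 4 = 3, so the flip contributes +1; sign now -1
(27519/10949): 27519 mod 10949 = 5621, so (27519/10949) = (5621/10949)
flip (5621/10949) -> (10949/5621): both odd, 5621 mod 4 = 1, 10949 mod 4 = 1, so the flip contributes +1; sign now -1
(10949/5621): 10949 mod 5621 = 5328, so (10949/5621) = (5328/5621)
factor out 2^4: 5328 = 2^4·333; with 5621 mod 8 = 5, (2/5621) = -1; sign now -1; continue with (333/5621)
flip (333/5621) -> (5621/333): both odd, 333 mod 4 = 1, 5621 mod 4 = 1, so the flip contributes +1; sign now -1
(5621/333): 5621 mod 333 = 293, so (5621/333) = (293/333)
flip (293/333) -> (333/293): both odd, 293 mod 4 = 1, 333 mod 4 = 1, so the flip contributes +1; sign now -1
(333/293): 333 mod 293 = 40, so (333/293) = (40/293)
factor out 2^3: 40 = 2^3·5; with 293 mod 8 = 5, (2/293) = -1; sign now +1; continue with (5/293)
flip (5/293) -> (293/5): both odd, 5 mod 4 = 1, 293 mod 4 = 1, so the flip contributes +1; sign now +1
(293/5): 293 mod 5 = 3, so (293/5) = (3/5)
flip (3/5) -> (5/3): both odd, 3 mod 4 = 3, 5 mod 4 = 1, so the flip contributes +1; sign now +1
(5/3): 5 mod 3 = 2, so (5/3) = (2/3)
factor out 2^1: 2 = 2^1·1; with 3 mod 8 = 3, (2/3) = -1; sign now -1; continue with (1/3)
reached (1/3) = 1, so the symbol is -1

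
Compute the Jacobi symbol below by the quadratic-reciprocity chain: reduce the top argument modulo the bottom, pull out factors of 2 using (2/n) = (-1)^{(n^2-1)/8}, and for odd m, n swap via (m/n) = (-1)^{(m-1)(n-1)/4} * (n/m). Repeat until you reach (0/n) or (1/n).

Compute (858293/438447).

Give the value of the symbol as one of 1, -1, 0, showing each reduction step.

(858293/438447) = (419846/438447)   [reduce mod 438447]
419846 = 2^1·209923; (2/438447) = +1 since 438447 mod 8 = 7, so (419846/438447) = (+1)^1·(209923/438447); sign now +1
reciprocity: (209923/438447) = -1·(438447/209923) since 209923 mod 4 = 3, 438447 mod 4 = 3; sign now -1
(438447/209923) = (18601/209923)   [reduce mod 209923]
reciprocity: (18601/209923) = +1·(209923/18601) since 18601 mod 4 = 1, 209923 mod 4 = 3; sign now -1
(209923/18601) = (5312/18601)   [reduce mod 18601]
5312 = 2^6·83; (2/18601) = +1 since 18601 mod 8 = 1, so (5312/18601) = (+1)^6·(83/18601); sign now -1
reciprocity: (83/18601) = +1·(18601/83) since 83 mod 4 = 3, 18601 mod 4 = 1; sign now -1
(18601/83) = (9/83)   [reduce mod 83]
reciprocity: (9/83) = +1·(83/9) since 9 mod 4 = 1, 83 mod 4 = 3; sign now -1
(83/9) = (2/9)   [reduce mod 9]
2 = 2^1·1; (2/9) = +1 since 9 mod 8 = 1, so (2/9) = (+1)^1·(1/9); sign now -1
(1/9) = 1; final value = sign = -1

-1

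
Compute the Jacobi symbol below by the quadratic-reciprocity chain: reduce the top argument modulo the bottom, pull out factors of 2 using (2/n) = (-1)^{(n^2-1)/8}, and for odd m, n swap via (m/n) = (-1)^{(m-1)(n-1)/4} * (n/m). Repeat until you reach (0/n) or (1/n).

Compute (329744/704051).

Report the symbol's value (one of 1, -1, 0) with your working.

1

329744 = 2^4·20609; (2/704051) = -1 since 704051 mod 8 = 3, so (329744/704051) = (-1)^4·(20609/704051); sign now +1
reciprocity: (20609/704051) = +1·(704051/20609) since 20609 mod 4 = 1, 704051 mod 4 = 3; sign now +1
(704051/20609) = (3345/20609)   [reduce mod 20609]
reciprocity: (3345/20609) = +1·(20609/3345) since 3345 mod 4 = 1, 20609 mod 4 = 1; sign now +1
(20609/3345) = (539/3345)   [reduce mod 3345]
reciprocity: (539/3345) = +1·(3345/539) since 539 mod 4 = 3, 3345 mod 4 = 1; sign now +1
(3345/539) = (111/539)   [reduce mod 539]
reciprocity: (111/539) = -1·(539/111) since 111 mod 4 = 3, 539 mod 4 = 3; sign now -1
(539/111) = (95/111)   [reduce mod 111]
reciprocity: (95/111) = -1·(111/95) since 95 mod 4 = 3, 111 mod 4 = 3; sign now +1
(111/95) = (16/95)   [reduce mod 95]
16 = 2^4·1; (2/95) = +1 since 95 mod 8 = 7, so (16/95) = (+1)^4·(1/95); sign now +1
(1/95) = 1; final value = sign = +1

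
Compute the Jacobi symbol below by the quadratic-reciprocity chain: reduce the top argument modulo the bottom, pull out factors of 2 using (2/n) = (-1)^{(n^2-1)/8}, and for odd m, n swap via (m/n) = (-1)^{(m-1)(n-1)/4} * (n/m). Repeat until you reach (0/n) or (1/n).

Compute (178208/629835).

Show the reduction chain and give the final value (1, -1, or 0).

178208 = 2^5·5569; (2/629835) = -1 since 629835 mod 8 = 3, so (178208/629835) = (-1)^5·(5569/629835); sign now -1
reciprocity: (5569/629835) = +1·(629835/5569) since 5569 mod 4 = 1, 629835 mod 4 = 3; sign now -1
(629835/5569) = (538/5569)   [reduce mod 5569]
538 = 2^1·269; (2/5569) = +1 since 5569 mod 8 = 1, so (538/5569) = (+1)^1·(269/5569); sign now -1
reciprocity: (269/5569) = +1·(5569/269) since 269 mod 4 = 1, 5569 mod 4 = 1; sign now -1
(5569/269) = (189/269)   [reduce mod 269]
reciprocity: (189/269) = +1·(269/189) since 189 mod 4 = 1, 269 mod 4 = 1; sign now -1
(269/189) = (80/189)   [reduce mod 189]
80 = 2^4·5; (2/189) = -1 since 189 mod 8 = 5, so (80/189) = (-1)^4·(5/189); sign now -1
reciprocity: (5/189) = +1·(189/5) since 5 mod 4 = 1, 189 mod 4 = 1; sign now -1
(189/5) = (4/5)   [reduce mod 5]
4 = 2^2·1; (2/5) = -1 since 5 mod 8 = 5, so (4/5) = (-1)^2·(1/5); sign now -1
(1/5) = 1; final value = sign = -1

-1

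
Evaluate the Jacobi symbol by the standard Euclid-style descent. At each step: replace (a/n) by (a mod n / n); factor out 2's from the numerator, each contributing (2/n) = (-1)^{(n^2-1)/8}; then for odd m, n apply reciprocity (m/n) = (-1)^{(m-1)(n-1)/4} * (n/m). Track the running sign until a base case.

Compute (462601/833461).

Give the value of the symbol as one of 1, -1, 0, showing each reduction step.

-1

flip (462601/833461) -> (833461/462601): both odd, 462601 mod 4 = 1, 833461 mod 4 = 1, so the flip contributes +1; sign now +1
(833461/462601): 833461 mod 462601 = 370860, so (833461/462601) = (370860/462601)
factor out 2^2: 370860 = 2^2·92715; with 462601 mod 8 = 1, (2/462601) = +1; sign now +1; continue with (92715/462601)
flip (92715/462601) -> (462601/92715): both odd, 92715 mod 4 = 3, 462601 mod 4 = 1, so the flip contributes +1; sign now +1
(462601/92715): 462601 mod 92715 = 91741, so (462601/92715) = (91741/92715)
flip (91741/92715) -> (92715/91741): both odd, 91741 mod 4 = 1, 92715 mod 4 = 3, so the flip contributes +1; sign now +1
(92715/91741): 92715 mod 91741 = 974, so (92715/91741) = (974/91741)
factor out 2^1: 974 = 2^1·487; with 91741 mod 8 = 5, (2/91741) = -1; sign now -1; continue with (487/91741)
flip (487/91741) -> (91741/487): both odd, 487 mod 4 = 3, 91741 mod 4 = 1, so the flip contributes +1; sign now -1
(91741/487): 91741 mod 487 = 185, so (91741/487) = (185/487)
flip (185/487) -> (487/185): both odd, 185 mod 4 = 1, 487 mod 4 = 3, so the flip contributes +1; sign now -1
(487/185): 487 mod 185 = 117, so (487/185) = (117/185)
flip (117/185) -> (185/117): both odd, 117 mod 4 = 1, 185 mod 4 = 1, so the flip contributes +1; sign now -1
(185/117): 185 mod 117 = 68, so (185/117) = (68/117)
factor out 2^2: 68 = 2^2·17; with 117 mod 8 = 5, (2/117) = -1; sign now -1; continue with (17/117)
flip (17/117) -> (117/17): both odd, 17 mod 4 = 1, 117 mod 4 = 1, so the flip contributes +1; sign now -1
(117/17): 117 mod 17 = 15, so (117/17) = (15/17)
flip (15/17) -> (17/15): both odd, 15 mod 4 = 3, 17 mod 4 = 1, so the flip contributes +1; sign now -1
(17/15): 17 mod 15 = 2, so (17/15) = (2/15)
factor out 2^1: 2 = 2^1·1; with 15 mod 8 = 7, (2/15) = +1; sign now -1; continue with (1/15)
reached (1/15) = 1, so the symbol is -1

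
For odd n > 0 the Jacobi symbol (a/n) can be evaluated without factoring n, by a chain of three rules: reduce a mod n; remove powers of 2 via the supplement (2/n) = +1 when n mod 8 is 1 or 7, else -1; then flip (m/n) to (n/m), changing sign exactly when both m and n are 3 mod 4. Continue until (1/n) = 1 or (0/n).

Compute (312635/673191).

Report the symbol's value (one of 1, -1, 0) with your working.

flip (312635/673191) -> (673191/312635): both odd, 312635 mod 4 = 3, 673191 mod 4 = 3, so the flip contributes -1; sign now -1
(673191/312635): 673191 mod 312635 = 47921, so (673191/312635) = (47921/312635)
flip (47921/312635) -> (312635/47921): both odd, 47921 mod 4 = 1, 312635 mod 4 = 3, so the flip contributes +1; sign now -1
(312635/47921): 312635 mod 47921 = 25109, so (312635/47921) = (25109/47921)
flip (25109/47921) -> (47921/25109): both odd, 25109 mod 4 = 1, 47921 mod 4 = 1, so the flip contributes +1; sign now -1
(47921/25109): 47921 mod 25109 = 22812, so (47921/25109) = (22812/25109)
factor out 2^2: 22812 = 2^2·5703; with 25109 mod 8 = 5, (2/25109) = -1; sign now -1; continue with (5703/25109)
flip (5703/25109) -> (25109/5703): both odd, 5703 mod 4 = 3, 25109 mod 4 = 1, so the flip contributes +1; sign now -1
(25109/5703): 25109 mod 5703 = 2297, so (25109/5703) = (2297/5703)
flip (2297/5703) -> (5703/2297): both odd, 2297 mod 4 = 1, 5703 mod 4 = 3, so the flip contributes +1; sign now -1
(5703/2297): 5703 mod 2297 = 1109, so (5703/2297) = (1109/2297)
flip (1109/2297) -> (2297/1109): both odd, 1109 mod 4 = 1, 2297 mod 4 = 1, so the flip contributes +1; sign now -1
(2297/1109): 2297 mod 1109 = 79, so (2297/1109) = (79/1109)
flip (79/1109) -> (1109/79): both odd, 79 mod 4 = 3, 1109 mod 4 = 1, so the flip contributes +1; sign now -1
(1109/79): 1109 mod 79 = 3, so (1109/79) = (3/79)
flip (3/79) -> (79/3): both odd, 3 mod 4 = 3, 79 mod 4 = 3, so the flip contributes -1; sign now +1
(79/3): 79 mod 3 = 1, so (79/3) = (1/3)
reached (1/3) = 1, so the symbol is +1

1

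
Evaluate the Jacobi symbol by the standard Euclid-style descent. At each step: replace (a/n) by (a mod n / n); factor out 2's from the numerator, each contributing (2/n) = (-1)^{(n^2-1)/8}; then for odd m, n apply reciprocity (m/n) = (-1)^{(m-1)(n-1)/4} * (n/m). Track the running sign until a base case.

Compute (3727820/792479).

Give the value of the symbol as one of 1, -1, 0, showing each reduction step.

-1

(3727820/792479) = (557904/792479)   [reduce mod 792479]
557904 = 2^4·34869; (2/792479) = +1 since 792479 mod 8 = 7, so (557904/792479) = (+1)^4·(34869/792479); sign now +1
reciprocity: (34869/792479) = +1·(792479/34869) since 34869 mod 4 = 1, 792479 mod 4 = 3; sign now +1
(792479/34869) = (25361/34869)   [reduce mod 34869]
reciprocity: (25361/34869) = +1·(34869/25361) since 25361 mod 4 = 1, 34869 mod 4 = 1; sign now +1
(34869/25361) = (9508/25361)   [reduce mod 25361]
9508 = 2^2·2377; (2/25361) = +1 since 25361 mod 8 = 1, so (9508/25361) = (+1)^2·(2377/25361); sign now +1
reciprocity: (2377/25361) = +1·(25361/2377) since 2377 mod 4 = 1, 25361 mod 4 = 1; sign now +1
(25361/2377) = (1591/2377)   [reduce mod 2377]
reciprocity: (1591/2377) = +1·(2377/1591) since 1591 mod 4 = 3, 2377 mod 4 = 1; sign now +1
(2377/1591) = (786/1591)   [reduce mod 1591]
786 = 2^1·393; (2/1591) = +1 since 1591 mod 8 = 7, so (786/1591) = (+1)^1·(393/1591); sign now +1
reciprocity: (393/1591) = +1·(1591/393) since 393 mod 4 = 1, 1591 mod 4 = 3; sign now +1
(1591/393) = (19/393)   [reduce mod 393]
reciprocity: (19/393) = +1·(393/19) since 19 mod 4 = 3, 393 mod 4 = 1; sign now +1
(393/19) = (13/19)   [reduce mod 19]
reciprocity: (13/19) = +1·(19/13) since 13 mod 4 = 1, 19 mod 4 = 3; sign now +1
(19/13) = (6/13)   [reduce mod 13]
6 = 2^1·3; (2/13) = -1 since 13 mod 8 = 5, so (6/13) = (-1)^1·(3/13); sign now -1
reciprocity: (3/13) = +1·(13/3) since 3 mod 4 = 3, 13 mod 4 = 1; sign now -1
(13/3) = (1/3)   [reduce mod 3]
(1/3) = 1; final value = sign = -1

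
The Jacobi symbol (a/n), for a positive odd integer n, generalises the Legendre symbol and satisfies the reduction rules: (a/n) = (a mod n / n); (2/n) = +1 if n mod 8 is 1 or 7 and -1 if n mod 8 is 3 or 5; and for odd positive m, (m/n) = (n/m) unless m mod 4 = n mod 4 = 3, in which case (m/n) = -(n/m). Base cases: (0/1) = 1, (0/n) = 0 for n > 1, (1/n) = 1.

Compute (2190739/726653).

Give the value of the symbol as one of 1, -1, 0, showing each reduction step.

(2190739/726653) = (10780/726653)   [reduce mod 726653]
10780 = 2^2·2695; (2/726653) = -1 since 726653 mod 8 = 5, so (10780/726653) = (-1)^2·(2695/726653); sign now +1
reciprocity: (2695/726653) = +1·(726653/2695) since 2695 mod 4 = 3, 726653 mod 4 = 1; sign now +1
(726653/2695) = (1698/2695)   [reduce mod 2695]
1698 = 2^1·849; (2/2695) = +1 since 2695 mod 8 = 7, so (1698/2695) = (+1)^1·(849/2695); sign now +1
reciprocity: (849/2695) = +1·(2695/849) since 849 mod 4 = 1, 2695 mod 4 = 3; sign now +1
(2695/849) = (148/849)   [reduce mod 849]
148 = 2^2·37; (2/849) = +1 since 849 mod 8 = 1, so (148/849) = (+1)^2·(37/849); sign now +1
reciprocity: (37/849) = +1·(849/37) since 37 mod 4 = 1, 849 mod 4 = 1; sign now +1
(849/37) = (35/37)   [reduce mod 37]
reciprocity: (35/37) = +1·(37/35) since 35 mod 4 = 3, 37 mod 4 = 1; sign now +1
(37/35) = (2/35)   [reduce mod 35]
2 = 2^1·1; (2/35) = -1 since 35 mod 8 = 3, so (2/35) = (-1)^1·(1/35); sign now -1
(1/35) = 1; final value = sign = -1

-1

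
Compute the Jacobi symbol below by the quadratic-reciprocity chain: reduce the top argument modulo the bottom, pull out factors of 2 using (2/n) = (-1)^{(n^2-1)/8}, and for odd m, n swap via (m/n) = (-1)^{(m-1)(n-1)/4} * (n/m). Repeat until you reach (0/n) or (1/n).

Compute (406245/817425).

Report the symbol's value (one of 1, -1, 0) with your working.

0

reciprocity: (406245/817425) = +1·(817425/406245) since 406245 mod 4 = 1, 817425 mod 4 = 1; sign now +1
(817425/406245) = (4935/406245)   [reduce mod 406245]
reciprocity: (4935/406245) = +1·(406245/4935) since 4935 mod 4 = 3, 406245 mod 4 = 1; sign now +1
(406245/4935) = (1575/4935)   [reduce mod 4935]
reciprocity: (1575/4935) = -1·(4935/1575) since 1575 mod 4 = 3, 4935 mod 4 = 3; sign now -1
(4935/1575) = (210/1575)   [reduce mod 1575]
210 = 2^1·105; (2/1575) = +1 since 1575 mod 8 = 7, so (210/1575) = (+1)^1·(105/1575); sign now -1
reciprocity: (105/1575) = +1·(1575/105) since 105 mod 4 = 1, 1575 mod 4 = 3; sign now -1
(1575/105) = (0/105)   [reduce mod 105]
(0/105) = 0   [gcd(a, n) > 1]; final value = 0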